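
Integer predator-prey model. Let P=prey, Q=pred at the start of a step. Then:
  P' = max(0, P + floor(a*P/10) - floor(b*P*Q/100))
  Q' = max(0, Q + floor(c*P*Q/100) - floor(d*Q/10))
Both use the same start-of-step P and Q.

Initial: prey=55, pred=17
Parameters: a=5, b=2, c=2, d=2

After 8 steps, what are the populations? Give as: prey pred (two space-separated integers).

Step 1: prey: 55+27-18=64; pred: 17+18-3=32
Step 2: prey: 64+32-40=56; pred: 32+40-6=66
Step 3: prey: 56+28-73=11; pred: 66+73-13=126
Step 4: prey: 11+5-27=0; pred: 126+27-25=128
Step 5: prey: 0+0-0=0; pred: 128+0-25=103
Step 6: prey: 0+0-0=0; pred: 103+0-20=83
Step 7: prey: 0+0-0=0; pred: 83+0-16=67
Step 8: prey: 0+0-0=0; pred: 67+0-13=54

Answer: 0 54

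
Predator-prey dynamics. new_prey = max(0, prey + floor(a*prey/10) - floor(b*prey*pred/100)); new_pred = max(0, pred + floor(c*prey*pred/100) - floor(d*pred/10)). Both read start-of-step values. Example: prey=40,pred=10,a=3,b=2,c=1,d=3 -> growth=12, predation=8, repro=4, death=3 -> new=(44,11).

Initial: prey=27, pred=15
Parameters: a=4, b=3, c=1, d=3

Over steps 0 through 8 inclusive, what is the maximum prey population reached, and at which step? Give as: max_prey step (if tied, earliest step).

Answer: 33 8

Derivation:
Step 1: prey: 27+10-12=25; pred: 15+4-4=15
Step 2: prey: 25+10-11=24; pred: 15+3-4=14
Step 3: prey: 24+9-10=23; pred: 14+3-4=13
Step 4: prey: 23+9-8=24; pred: 13+2-3=12
Step 5: prey: 24+9-8=25; pred: 12+2-3=11
Step 6: prey: 25+10-8=27; pred: 11+2-3=10
Step 7: prey: 27+10-8=29; pred: 10+2-3=9
Step 8: prey: 29+11-7=33; pred: 9+2-2=9
Max prey = 33 at step 8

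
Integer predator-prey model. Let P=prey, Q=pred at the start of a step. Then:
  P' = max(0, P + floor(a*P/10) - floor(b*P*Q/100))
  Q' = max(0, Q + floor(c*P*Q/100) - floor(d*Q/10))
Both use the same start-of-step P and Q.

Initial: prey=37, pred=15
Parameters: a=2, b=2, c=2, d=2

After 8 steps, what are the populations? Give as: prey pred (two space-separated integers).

Step 1: prey: 37+7-11=33; pred: 15+11-3=23
Step 2: prey: 33+6-15=24; pred: 23+15-4=34
Step 3: prey: 24+4-16=12; pred: 34+16-6=44
Step 4: prey: 12+2-10=4; pred: 44+10-8=46
Step 5: prey: 4+0-3=1; pred: 46+3-9=40
Step 6: prey: 1+0-0=1; pred: 40+0-8=32
Step 7: prey: 1+0-0=1; pred: 32+0-6=26
Step 8: prey: 1+0-0=1; pred: 26+0-5=21

Answer: 1 21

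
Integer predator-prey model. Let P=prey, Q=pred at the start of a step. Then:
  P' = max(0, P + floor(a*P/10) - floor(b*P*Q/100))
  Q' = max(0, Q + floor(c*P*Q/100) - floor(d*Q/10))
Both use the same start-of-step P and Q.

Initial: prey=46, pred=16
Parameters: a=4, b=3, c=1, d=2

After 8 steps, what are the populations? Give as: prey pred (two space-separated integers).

Answer: 3 16

Derivation:
Step 1: prey: 46+18-22=42; pred: 16+7-3=20
Step 2: prey: 42+16-25=33; pred: 20+8-4=24
Step 3: prey: 33+13-23=23; pred: 24+7-4=27
Step 4: prey: 23+9-18=14; pred: 27+6-5=28
Step 5: prey: 14+5-11=8; pred: 28+3-5=26
Step 6: prey: 8+3-6=5; pred: 26+2-5=23
Step 7: prey: 5+2-3=4; pred: 23+1-4=20
Step 8: prey: 4+1-2=3; pred: 20+0-4=16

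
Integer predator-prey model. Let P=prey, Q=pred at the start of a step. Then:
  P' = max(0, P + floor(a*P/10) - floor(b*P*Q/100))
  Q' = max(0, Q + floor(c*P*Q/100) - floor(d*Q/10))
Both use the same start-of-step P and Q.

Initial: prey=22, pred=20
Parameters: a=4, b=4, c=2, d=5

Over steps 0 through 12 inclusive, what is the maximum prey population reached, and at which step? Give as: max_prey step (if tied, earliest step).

Step 1: prey: 22+8-17=13; pred: 20+8-10=18
Step 2: prey: 13+5-9=9; pred: 18+4-9=13
Step 3: prey: 9+3-4=8; pred: 13+2-6=9
Step 4: prey: 8+3-2=9; pred: 9+1-4=6
Step 5: prey: 9+3-2=10; pred: 6+1-3=4
Step 6: prey: 10+4-1=13; pred: 4+0-2=2
Step 7: prey: 13+5-1=17; pred: 2+0-1=1
Step 8: prey: 17+6-0=23; pred: 1+0-0=1
Step 9: prey: 23+9-0=32; pred: 1+0-0=1
Step 10: prey: 32+12-1=43; pred: 1+0-0=1
Step 11: prey: 43+17-1=59; pred: 1+0-0=1
Step 12: prey: 59+23-2=80; pred: 1+1-0=2
Max prey = 80 at step 12

Answer: 80 12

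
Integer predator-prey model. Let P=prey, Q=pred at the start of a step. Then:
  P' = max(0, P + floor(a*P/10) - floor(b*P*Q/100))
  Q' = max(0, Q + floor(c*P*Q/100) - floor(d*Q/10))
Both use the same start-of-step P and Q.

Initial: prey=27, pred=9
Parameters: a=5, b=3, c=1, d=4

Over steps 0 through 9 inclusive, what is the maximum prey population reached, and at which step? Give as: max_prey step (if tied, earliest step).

Step 1: prey: 27+13-7=33; pred: 9+2-3=8
Step 2: prey: 33+16-7=42; pred: 8+2-3=7
Step 3: prey: 42+21-8=55; pred: 7+2-2=7
Step 4: prey: 55+27-11=71; pred: 7+3-2=8
Step 5: prey: 71+35-17=89; pred: 8+5-3=10
Step 6: prey: 89+44-26=107; pred: 10+8-4=14
Step 7: prey: 107+53-44=116; pred: 14+14-5=23
Step 8: prey: 116+58-80=94; pred: 23+26-9=40
Step 9: prey: 94+47-112=29; pred: 40+37-16=61
Max prey = 116 at step 7

Answer: 116 7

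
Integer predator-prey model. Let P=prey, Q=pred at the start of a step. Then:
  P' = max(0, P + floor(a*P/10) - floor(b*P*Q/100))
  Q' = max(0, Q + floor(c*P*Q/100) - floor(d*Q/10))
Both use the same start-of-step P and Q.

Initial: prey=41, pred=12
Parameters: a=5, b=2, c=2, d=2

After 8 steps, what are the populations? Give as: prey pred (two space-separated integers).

Answer: 0 57

Derivation:
Step 1: prey: 41+20-9=52; pred: 12+9-2=19
Step 2: prey: 52+26-19=59; pred: 19+19-3=35
Step 3: prey: 59+29-41=47; pred: 35+41-7=69
Step 4: prey: 47+23-64=6; pred: 69+64-13=120
Step 5: prey: 6+3-14=0; pred: 120+14-24=110
Step 6: prey: 0+0-0=0; pred: 110+0-22=88
Step 7: prey: 0+0-0=0; pred: 88+0-17=71
Step 8: prey: 0+0-0=0; pred: 71+0-14=57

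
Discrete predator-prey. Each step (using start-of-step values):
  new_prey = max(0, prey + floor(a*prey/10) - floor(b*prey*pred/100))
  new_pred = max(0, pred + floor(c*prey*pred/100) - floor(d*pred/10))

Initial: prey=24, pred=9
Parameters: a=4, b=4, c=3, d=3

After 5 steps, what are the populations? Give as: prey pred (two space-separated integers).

Step 1: prey: 24+9-8=25; pred: 9+6-2=13
Step 2: prey: 25+10-13=22; pred: 13+9-3=19
Step 3: prey: 22+8-16=14; pred: 19+12-5=26
Step 4: prey: 14+5-14=5; pred: 26+10-7=29
Step 5: prey: 5+2-5=2; pred: 29+4-8=25

Answer: 2 25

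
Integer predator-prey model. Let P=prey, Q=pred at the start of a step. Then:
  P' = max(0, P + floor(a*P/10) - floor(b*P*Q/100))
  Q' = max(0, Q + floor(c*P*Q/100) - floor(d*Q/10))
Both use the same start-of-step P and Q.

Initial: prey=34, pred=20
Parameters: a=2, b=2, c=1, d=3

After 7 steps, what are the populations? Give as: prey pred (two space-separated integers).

Answer: 13 9

Derivation:
Step 1: prey: 34+6-13=27; pred: 20+6-6=20
Step 2: prey: 27+5-10=22; pred: 20+5-6=19
Step 3: prey: 22+4-8=18; pred: 19+4-5=18
Step 4: prey: 18+3-6=15; pred: 18+3-5=16
Step 5: prey: 15+3-4=14; pred: 16+2-4=14
Step 6: prey: 14+2-3=13; pred: 14+1-4=11
Step 7: prey: 13+2-2=13; pred: 11+1-3=9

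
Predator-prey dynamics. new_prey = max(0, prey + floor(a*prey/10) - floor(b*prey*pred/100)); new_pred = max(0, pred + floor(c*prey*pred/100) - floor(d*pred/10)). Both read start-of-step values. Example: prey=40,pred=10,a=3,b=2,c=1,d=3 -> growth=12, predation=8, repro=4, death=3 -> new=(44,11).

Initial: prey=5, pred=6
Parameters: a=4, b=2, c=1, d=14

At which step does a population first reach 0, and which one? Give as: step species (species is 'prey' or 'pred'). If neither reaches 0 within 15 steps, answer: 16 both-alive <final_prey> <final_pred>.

Answer: 1 pred

Derivation:
Step 1: prey: 5+2-0=7; pred: 6+0-8=0
First extinction: pred at step 1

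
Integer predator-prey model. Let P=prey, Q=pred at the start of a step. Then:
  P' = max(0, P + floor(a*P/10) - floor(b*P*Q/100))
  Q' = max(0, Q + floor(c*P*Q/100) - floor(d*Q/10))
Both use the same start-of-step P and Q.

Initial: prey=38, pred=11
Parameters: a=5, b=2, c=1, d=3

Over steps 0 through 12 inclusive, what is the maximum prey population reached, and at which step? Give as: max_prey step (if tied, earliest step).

Answer: 87 4

Derivation:
Step 1: prey: 38+19-8=49; pred: 11+4-3=12
Step 2: prey: 49+24-11=62; pred: 12+5-3=14
Step 3: prey: 62+31-17=76; pred: 14+8-4=18
Step 4: prey: 76+38-27=87; pred: 18+13-5=26
Step 5: prey: 87+43-45=85; pred: 26+22-7=41
Step 6: prey: 85+42-69=58; pred: 41+34-12=63
Step 7: prey: 58+29-73=14; pred: 63+36-18=81
Step 8: prey: 14+7-22=0; pred: 81+11-24=68
Step 9: prey: 0+0-0=0; pred: 68+0-20=48
Step 10: prey: 0+0-0=0; pred: 48+0-14=34
Step 11: prey: 0+0-0=0; pred: 34+0-10=24
Step 12: prey: 0+0-0=0; pred: 24+0-7=17
Max prey = 87 at step 4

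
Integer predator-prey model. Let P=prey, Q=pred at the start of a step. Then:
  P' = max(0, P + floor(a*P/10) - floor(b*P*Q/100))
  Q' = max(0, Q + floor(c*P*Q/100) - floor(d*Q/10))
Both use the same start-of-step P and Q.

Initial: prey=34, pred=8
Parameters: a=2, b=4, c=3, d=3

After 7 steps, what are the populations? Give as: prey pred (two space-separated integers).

Answer: 0 10

Derivation:
Step 1: prey: 34+6-10=30; pred: 8+8-2=14
Step 2: prey: 30+6-16=20; pred: 14+12-4=22
Step 3: prey: 20+4-17=7; pred: 22+13-6=29
Step 4: prey: 7+1-8=0; pred: 29+6-8=27
Step 5: prey: 0+0-0=0; pred: 27+0-8=19
Step 6: prey: 0+0-0=0; pred: 19+0-5=14
Step 7: prey: 0+0-0=0; pred: 14+0-4=10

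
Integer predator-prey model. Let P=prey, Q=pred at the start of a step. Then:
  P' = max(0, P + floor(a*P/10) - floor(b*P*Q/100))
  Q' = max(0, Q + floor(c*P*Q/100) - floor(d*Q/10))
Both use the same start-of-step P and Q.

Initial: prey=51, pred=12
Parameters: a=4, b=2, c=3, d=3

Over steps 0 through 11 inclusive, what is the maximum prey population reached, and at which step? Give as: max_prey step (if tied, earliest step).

Answer: 59 1

Derivation:
Step 1: prey: 51+20-12=59; pred: 12+18-3=27
Step 2: prey: 59+23-31=51; pred: 27+47-8=66
Step 3: prey: 51+20-67=4; pred: 66+100-19=147
Step 4: prey: 4+1-11=0; pred: 147+17-44=120
Step 5: prey: 0+0-0=0; pred: 120+0-36=84
Step 6: prey: 0+0-0=0; pred: 84+0-25=59
Step 7: prey: 0+0-0=0; pred: 59+0-17=42
Step 8: prey: 0+0-0=0; pred: 42+0-12=30
Step 9: prey: 0+0-0=0; pred: 30+0-9=21
Step 10: prey: 0+0-0=0; pred: 21+0-6=15
Step 11: prey: 0+0-0=0; pred: 15+0-4=11
Max prey = 59 at step 1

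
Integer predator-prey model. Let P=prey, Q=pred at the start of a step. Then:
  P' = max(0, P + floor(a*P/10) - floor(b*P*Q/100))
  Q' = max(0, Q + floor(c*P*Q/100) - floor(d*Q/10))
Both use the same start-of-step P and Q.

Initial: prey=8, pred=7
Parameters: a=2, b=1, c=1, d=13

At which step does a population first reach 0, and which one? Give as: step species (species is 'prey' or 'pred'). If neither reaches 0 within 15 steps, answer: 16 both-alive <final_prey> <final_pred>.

Step 1: prey: 8+1-0=9; pred: 7+0-9=0
First extinction: pred at step 1

Answer: 1 pred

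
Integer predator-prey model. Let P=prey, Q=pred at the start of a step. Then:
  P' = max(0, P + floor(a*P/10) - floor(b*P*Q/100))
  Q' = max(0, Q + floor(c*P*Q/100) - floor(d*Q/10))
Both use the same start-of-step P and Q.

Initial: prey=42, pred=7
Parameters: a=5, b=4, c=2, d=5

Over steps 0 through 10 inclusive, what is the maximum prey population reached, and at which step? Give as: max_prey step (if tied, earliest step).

Step 1: prey: 42+21-11=52; pred: 7+5-3=9
Step 2: prey: 52+26-18=60; pred: 9+9-4=14
Step 3: prey: 60+30-33=57; pred: 14+16-7=23
Step 4: prey: 57+28-52=33; pred: 23+26-11=38
Step 5: prey: 33+16-50=0; pred: 38+25-19=44
Step 6: prey: 0+0-0=0; pred: 44+0-22=22
Step 7: prey: 0+0-0=0; pred: 22+0-11=11
Step 8: prey: 0+0-0=0; pred: 11+0-5=6
Step 9: prey: 0+0-0=0; pred: 6+0-3=3
Step 10: prey: 0+0-0=0; pred: 3+0-1=2
Max prey = 60 at step 2

Answer: 60 2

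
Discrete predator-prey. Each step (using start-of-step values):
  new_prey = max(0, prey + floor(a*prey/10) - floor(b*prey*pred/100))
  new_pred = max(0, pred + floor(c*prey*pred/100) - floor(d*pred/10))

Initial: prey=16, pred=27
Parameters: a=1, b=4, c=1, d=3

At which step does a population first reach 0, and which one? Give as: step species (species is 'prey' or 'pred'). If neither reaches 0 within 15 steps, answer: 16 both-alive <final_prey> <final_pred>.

Step 1: prey: 16+1-17=0; pred: 27+4-8=23
First extinction: prey at step 1

Answer: 1 prey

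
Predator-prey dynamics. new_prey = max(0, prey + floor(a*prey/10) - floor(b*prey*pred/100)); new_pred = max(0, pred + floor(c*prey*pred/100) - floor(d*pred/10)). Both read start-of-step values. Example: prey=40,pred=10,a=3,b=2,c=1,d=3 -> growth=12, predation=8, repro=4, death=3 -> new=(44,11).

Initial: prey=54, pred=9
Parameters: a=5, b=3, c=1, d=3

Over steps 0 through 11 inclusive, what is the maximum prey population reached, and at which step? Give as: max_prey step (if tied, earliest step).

Step 1: prey: 54+27-14=67; pred: 9+4-2=11
Step 2: prey: 67+33-22=78; pred: 11+7-3=15
Step 3: prey: 78+39-35=82; pred: 15+11-4=22
Step 4: prey: 82+41-54=69; pred: 22+18-6=34
Step 5: prey: 69+34-70=33; pred: 34+23-10=47
Step 6: prey: 33+16-46=3; pred: 47+15-14=48
Step 7: prey: 3+1-4=0; pred: 48+1-14=35
Step 8: prey: 0+0-0=0; pred: 35+0-10=25
Step 9: prey: 0+0-0=0; pred: 25+0-7=18
Step 10: prey: 0+0-0=0; pred: 18+0-5=13
Step 11: prey: 0+0-0=0; pred: 13+0-3=10
Max prey = 82 at step 3

Answer: 82 3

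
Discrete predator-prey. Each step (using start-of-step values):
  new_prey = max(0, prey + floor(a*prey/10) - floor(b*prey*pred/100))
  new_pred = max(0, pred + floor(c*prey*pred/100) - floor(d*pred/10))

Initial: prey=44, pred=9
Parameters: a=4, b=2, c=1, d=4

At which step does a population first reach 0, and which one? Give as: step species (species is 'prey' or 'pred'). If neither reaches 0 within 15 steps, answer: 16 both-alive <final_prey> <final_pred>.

Step 1: prey: 44+17-7=54; pred: 9+3-3=9
Step 2: prey: 54+21-9=66; pred: 9+4-3=10
Step 3: prey: 66+26-13=79; pred: 10+6-4=12
Step 4: prey: 79+31-18=92; pred: 12+9-4=17
Step 5: prey: 92+36-31=97; pred: 17+15-6=26
Step 6: prey: 97+38-50=85; pred: 26+25-10=41
Step 7: prey: 85+34-69=50; pred: 41+34-16=59
Step 8: prey: 50+20-59=11; pred: 59+29-23=65
Step 9: prey: 11+4-14=1; pred: 65+7-26=46
Step 10: prey: 1+0-0=1; pred: 46+0-18=28
Step 11: prey: 1+0-0=1; pred: 28+0-11=17
Step 12: prey: 1+0-0=1; pred: 17+0-6=11
Step 13: prey: 1+0-0=1; pred: 11+0-4=7
Step 14: prey: 1+0-0=1; pred: 7+0-2=5
Step 15: prey: 1+0-0=1; pred: 5+0-2=3
No extinction within 15 steps

Answer: 16 both-alive 1 3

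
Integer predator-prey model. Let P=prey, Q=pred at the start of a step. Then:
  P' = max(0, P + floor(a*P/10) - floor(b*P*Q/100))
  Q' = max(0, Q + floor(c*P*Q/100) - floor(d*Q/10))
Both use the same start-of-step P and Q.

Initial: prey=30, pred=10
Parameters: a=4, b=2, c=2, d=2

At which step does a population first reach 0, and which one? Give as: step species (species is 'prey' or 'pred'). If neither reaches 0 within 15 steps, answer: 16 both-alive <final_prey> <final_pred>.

Answer: 6 prey

Derivation:
Step 1: prey: 30+12-6=36; pred: 10+6-2=14
Step 2: prey: 36+14-10=40; pred: 14+10-2=22
Step 3: prey: 40+16-17=39; pred: 22+17-4=35
Step 4: prey: 39+15-27=27; pred: 35+27-7=55
Step 5: prey: 27+10-29=8; pred: 55+29-11=73
Step 6: prey: 8+3-11=0; pred: 73+11-14=70
First extinction: prey at step 6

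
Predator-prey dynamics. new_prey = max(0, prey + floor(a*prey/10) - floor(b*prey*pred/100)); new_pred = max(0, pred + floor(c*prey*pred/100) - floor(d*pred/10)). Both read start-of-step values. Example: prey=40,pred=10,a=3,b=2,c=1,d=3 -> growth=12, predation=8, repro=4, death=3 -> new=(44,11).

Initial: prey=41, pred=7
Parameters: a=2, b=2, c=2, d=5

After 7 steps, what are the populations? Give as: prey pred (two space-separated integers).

Answer: 11 26

Derivation:
Step 1: prey: 41+8-5=44; pred: 7+5-3=9
Step 2: prey: 44+8-7=45; pred: 9+7-4=12
Step 3: prey: 45+9-10=44; pred: 12+10-6=16
Step 4: prey: 44+8-14=38; pred: 16+14-8=22
Step 5: prey: 38+7-16=29; pred: 22+16-11=27
Step 6: prey: 29+5-15=19; pred: 27+15-13=29
Step 7: prey: 19+3-11=11; pred: 29+11-14=26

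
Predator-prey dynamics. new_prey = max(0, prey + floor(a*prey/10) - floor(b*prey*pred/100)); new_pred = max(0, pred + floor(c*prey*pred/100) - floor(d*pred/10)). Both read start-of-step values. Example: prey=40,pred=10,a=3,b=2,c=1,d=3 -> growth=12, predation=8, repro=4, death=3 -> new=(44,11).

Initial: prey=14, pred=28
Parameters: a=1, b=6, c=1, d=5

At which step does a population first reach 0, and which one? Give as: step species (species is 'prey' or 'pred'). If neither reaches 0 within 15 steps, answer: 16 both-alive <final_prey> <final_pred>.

Answer: 1 prey

Derivation:
Step 1: prey: 14+1-23=0; pred: 28+3-14=17
First extinction: prey at step 1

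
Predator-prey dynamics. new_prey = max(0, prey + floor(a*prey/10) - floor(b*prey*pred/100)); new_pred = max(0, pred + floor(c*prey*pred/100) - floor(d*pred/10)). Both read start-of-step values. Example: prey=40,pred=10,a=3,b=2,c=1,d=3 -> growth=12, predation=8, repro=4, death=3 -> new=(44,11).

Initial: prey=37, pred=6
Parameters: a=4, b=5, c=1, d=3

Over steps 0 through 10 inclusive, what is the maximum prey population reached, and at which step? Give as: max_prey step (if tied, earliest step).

Answer: 46 4

Derivation:
Step 1: prey: 37+14-11=40; pred: 6+2-1=7
Step 2: prey: 40+16-14=42; pred: 7+2-2=7
Step 3: prey: 42+16-14=44; pred: 7+2-2=7
Step 4: prey: 44+17-15=46; pred: 7+3-2=8
Step 5: prey: 46+18-18=46; pred: 8+3-2=9
Step 6: prey: 46+18-20=44; pred: 9+4-2=11
Step 7: prey: 44+17-24=37; pred: 11+4-3=12
Step 8: prey: 37+14-22=29; pred: 12+4-3=13
Step 9: prey: 29+11-18=22; pred: 13+3-3=13
Step 10: prey: 22+8-14=16; pred: 13+2-3=12
Max prey = 46 at step 4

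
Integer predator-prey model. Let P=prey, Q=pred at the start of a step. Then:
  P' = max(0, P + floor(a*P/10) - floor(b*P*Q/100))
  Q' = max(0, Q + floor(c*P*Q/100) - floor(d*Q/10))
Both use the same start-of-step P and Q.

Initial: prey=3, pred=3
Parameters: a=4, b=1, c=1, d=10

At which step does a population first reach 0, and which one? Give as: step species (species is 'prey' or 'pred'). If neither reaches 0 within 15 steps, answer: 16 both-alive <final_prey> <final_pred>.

Step 1: prey: 3+1-0=4; pred: 3+0-3=0
First extinction: pred at step 1

Answer: 1 pred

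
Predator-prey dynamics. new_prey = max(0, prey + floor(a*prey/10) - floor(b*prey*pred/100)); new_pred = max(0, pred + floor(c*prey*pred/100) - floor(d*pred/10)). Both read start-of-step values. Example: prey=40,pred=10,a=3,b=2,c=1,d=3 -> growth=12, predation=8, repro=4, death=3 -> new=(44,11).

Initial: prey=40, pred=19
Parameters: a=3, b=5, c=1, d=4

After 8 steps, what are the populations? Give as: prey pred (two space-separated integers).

Answer: 2 2

Derivation:
Step 1: prey: 40+12-38=14; pred: 19+7-7=19
Step 2: prey: 14+4-13=5; pred: 19+2-7=14
Step 3: prey: 5+1-3=3; pred: 14+0-5=9
Step 4: prey: 3+0-1=2; pred: 9+0-3=6
Step 5: prey: 2+0-0=2; pred: 6+0-2=4
Step 6: prey: 2+0-0=2; pred: 4+0-1=3
Step 7: prey: 2+0-0=2; pred: 3+0-1=2
Step 8: prey: 2+0-0=2; pred: 2+0-0=2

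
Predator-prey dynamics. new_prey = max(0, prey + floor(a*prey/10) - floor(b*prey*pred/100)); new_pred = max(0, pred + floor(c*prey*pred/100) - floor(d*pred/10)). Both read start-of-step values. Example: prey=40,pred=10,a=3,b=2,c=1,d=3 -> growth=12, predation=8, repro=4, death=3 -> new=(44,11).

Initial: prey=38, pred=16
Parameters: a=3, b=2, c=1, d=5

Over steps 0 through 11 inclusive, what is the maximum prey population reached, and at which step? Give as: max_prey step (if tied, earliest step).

Answer: 89 10

Derivation:
Step 1: prey: 38+11-12=37; pred: 16+6-8=14
Step 2: prey: 37+11-10=38; pred: 14+5-7=12
Step 3: prey: 38+11-9=40; pred: 12+4-6=10
Step 4: prey: 40+12-8=44; pred: 10+4-5=9
Step 5: prey: 44+13-7=50; pred: 9+3-4=8
Step 6: prey: 50+15-8=57; pred: 8+4-4=8
Step 7: prey: 57+17-9=65; pred: 8+4-4=8
Step 8: prey: 65+19-10=74; pred: 8+5-4=9
Step 9: prey: 74+22-13=83; pred: 9+6-4=11
Step 10: prey: 83+24-18=89; pred: 11+9-5=15
Step 11: prey: 89+26-26=89; pred: 15+13-7=21
Max prey = 89 at step 10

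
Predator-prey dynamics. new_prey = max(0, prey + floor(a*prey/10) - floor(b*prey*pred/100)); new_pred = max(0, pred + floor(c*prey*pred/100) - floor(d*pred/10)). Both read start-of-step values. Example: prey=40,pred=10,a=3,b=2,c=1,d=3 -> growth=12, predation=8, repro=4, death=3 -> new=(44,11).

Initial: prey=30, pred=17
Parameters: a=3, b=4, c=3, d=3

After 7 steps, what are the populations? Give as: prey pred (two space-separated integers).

Answer: 0 7

Derivation:
Step 1: prey: 30+9-20=19; pred: 17+15-5=27
Step 2: prey: 19+5-20=4; pred: 27+15-8=34
Step 3: prey: 4+1-5=0; pred: 34+4-10=28
Step 4: prey: 0+0-0=0; pred: 28+0-8=20
Step 5: prey: 0+0-0=0; pred: 20+0-6=14
Step 6: prey: 0+0-0=0; pred: 14+0-4=10
Step 7: prey: 0+0-0=0; pred: 10+0-3=7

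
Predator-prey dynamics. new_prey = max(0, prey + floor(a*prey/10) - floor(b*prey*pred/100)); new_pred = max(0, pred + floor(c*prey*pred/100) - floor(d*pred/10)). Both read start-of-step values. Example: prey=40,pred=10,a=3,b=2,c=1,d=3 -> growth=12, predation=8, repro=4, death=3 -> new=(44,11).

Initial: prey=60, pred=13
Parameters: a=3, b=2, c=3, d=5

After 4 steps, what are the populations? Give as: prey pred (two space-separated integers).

Answer: 0 65

Derivation:
Step 1: prey: 60+18-15=63; pred: 13+23-6=30
Step 2: prey: 63+18-37=44; pred: 30+56-15=71
Step 3: prey: 44+13-62=0; pred: 71+93-35=129
Step 4: prey: 0+0-0=0; pred: 129+0-64=65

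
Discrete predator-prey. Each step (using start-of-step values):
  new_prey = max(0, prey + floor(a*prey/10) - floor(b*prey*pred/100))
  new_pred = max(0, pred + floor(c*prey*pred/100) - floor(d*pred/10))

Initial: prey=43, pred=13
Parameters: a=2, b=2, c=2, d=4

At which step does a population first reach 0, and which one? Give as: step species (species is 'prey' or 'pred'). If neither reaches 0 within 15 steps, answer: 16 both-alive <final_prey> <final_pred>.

Answer: 16 both-alive 3 2

Derivation:
Step 1: prey: 43+8-11=40; pred: 13+11-5=19
Step 2: prey: 40+8-15=33; pred: 19+15-7=27
Step 3: prey: 33+6-17=22; pred: 27+17-10=34
Step 4: prey: 22+4-14=12; pred: 34+14-13=35
Step 5: prey: 12+2-8=6; pred: 35+8-14=29
Step 6: prey: 6+1-3=4; pred: 29+3-11=21
Step 7: prey: 4+0-1=3; pred: 21+1-8=14
Step 8: prey: 3+0-0=3; pred: 14+0-5=9
Step 9: prey: 3+0-0=3; pred: 9+0-3=6
Step 10: prey: 3+0-0=3; pred: 6+0-2=4
Step 11: prey: 3+0-0=3; pred: 4+0-1=3
Step 12: prey: 3+0-0=3; pred: 3+0-1=2
Step 13: prey: 3+0-0=3; pred: 2+0-0=2
Steps 14-15: state stable at prey=3, pred=2 (no change)
No extinction within 15 steps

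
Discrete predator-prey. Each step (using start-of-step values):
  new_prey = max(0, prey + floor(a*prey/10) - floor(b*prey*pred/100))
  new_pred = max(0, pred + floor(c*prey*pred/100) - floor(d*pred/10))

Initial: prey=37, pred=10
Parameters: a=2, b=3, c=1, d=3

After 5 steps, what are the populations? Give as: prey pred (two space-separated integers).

Step 1: prey: 37+7-11=33; pred: 10+3-3=10
Step 2: prey: 33+6-9=30; pred: 10+3-3=10
Step 3: prey: 30+6-9=27; pred: 10+3-3=10
Step 4: prey: 27+5-8=24; pred: 10+2-3=9
Step 5: prey: 24+4-6=22; pred: 9+2-2=9

Answer: 22 9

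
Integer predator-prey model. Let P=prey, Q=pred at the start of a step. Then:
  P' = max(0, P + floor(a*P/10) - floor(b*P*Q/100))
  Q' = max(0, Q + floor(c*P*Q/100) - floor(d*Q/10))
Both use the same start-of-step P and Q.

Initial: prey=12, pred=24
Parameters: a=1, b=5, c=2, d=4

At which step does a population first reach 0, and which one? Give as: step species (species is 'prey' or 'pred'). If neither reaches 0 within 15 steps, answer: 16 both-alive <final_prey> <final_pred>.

Answer: 1 prey

Derivation:
Step 1: prey: 12+1-14=0; pred: 24+5-9=20
First extinction: prey at step 1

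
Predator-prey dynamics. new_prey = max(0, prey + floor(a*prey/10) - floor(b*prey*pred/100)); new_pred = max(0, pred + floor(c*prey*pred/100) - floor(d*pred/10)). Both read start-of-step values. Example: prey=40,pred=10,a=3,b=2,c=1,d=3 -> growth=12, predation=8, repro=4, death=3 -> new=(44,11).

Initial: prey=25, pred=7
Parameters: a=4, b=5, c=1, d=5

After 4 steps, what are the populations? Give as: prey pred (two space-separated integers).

Answer: 46 3

Derivation:
Step 1: prey: 25+10-8=27; pred: 7+1-3=5
Step 2: prey: 27+10-6=31; pred: 5+1-2=4
Step 3: prey: 31+12-6=37; pred: 4+1-2=3
Step 4: prey: 37+14-5=46; pred: 3+1-1=3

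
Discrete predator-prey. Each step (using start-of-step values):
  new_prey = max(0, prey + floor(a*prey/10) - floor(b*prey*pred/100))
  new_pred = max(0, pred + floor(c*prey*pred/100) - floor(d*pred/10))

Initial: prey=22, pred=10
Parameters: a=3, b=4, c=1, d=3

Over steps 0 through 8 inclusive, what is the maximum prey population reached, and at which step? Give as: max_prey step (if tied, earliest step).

Answer: 23 8

Derivation:
Step 1: prey: 22+6-8=20; pred: 10+2-3=9
Step 2: prey: 20+6-7=19; pred: 9+1-2=8
Step 3: prey: 19+5-6=18; pred: 8+1-2=7
Step 4: prey: 18+5-5=18; pred: 7+1-2=6
Step 5: prey: 18+5-4=19; pred: 6+1-1=6
Step 6: prey: 19+5-4=20; pred: 6+1-1=6
Step 7: prey: 20+6-4=22; pred: 6+1-1=6
Step 8: prey: 22+6-5=23; pred: 6+1-1=6
Max prey = 23 at step 8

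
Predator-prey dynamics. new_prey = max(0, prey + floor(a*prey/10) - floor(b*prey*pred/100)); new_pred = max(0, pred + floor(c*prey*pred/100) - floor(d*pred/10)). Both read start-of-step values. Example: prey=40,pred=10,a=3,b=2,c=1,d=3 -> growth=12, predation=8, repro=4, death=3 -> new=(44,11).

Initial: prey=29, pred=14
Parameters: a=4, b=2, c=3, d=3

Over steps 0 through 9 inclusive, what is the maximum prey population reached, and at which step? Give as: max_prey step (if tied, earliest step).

Step 1: prey: 29+11-8=32; pred: 14+12-4=22
Step 2: prey: 32+12-14=30; pred: 22+21-6=37
Step 3: prey: 30+12-22=20; pred: 37+33-11=59
Step 4: prey: 20+8-23=5; pred: 59+35-17=77
Step 5: prey: 5+2-7=0; pred: 77+11-23=65
Step 6: prey: 0+0-0=0; pred: 65+0-19=46
Step 7: prey: 0+0-0=0; pred: 46+0-13=33
Step 8: prey: 0+0-0=0; pred: 33+0-9=24
Step 9: prey: 0+0-0=0; pred: 24+0-7=17
Max prey = 32 at step 1

Answer: 32 1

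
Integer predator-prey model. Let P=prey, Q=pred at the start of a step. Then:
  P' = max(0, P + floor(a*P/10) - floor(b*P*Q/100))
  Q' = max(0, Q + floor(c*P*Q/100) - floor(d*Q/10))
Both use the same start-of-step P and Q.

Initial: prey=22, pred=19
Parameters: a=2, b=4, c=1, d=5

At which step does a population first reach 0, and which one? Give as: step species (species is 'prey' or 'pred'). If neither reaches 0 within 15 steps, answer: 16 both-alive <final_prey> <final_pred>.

Step 1: prey: 22+4-16=10; pred: 19+4-9=14
Step 2: prey: 10+2-5=7; pred: 14+1-7=8
Step 3: prey: 7+1-2=6; pred: 8+0-4=4
Step 4: prey: 6+1-0=7; pred: 4+0-2=2
Step 5: prey: 7+1-0=8; pred: 2+0-1=1
Step 6: prey: 8+1-0=9; pred: 1+0-0=1
Step 7: prey: 9+1-0=10; pred: 1+0-0=1
Step 8: prey: 10+2-0=12; pred: 1+0-0=1
Step 9: prey: 12+2-0=14; pred: 1+0-0=1
Step 10: prey: 14+2-0=16; pred: 1+0-0=1
Step 11: prey: 16+3-0=19; pred: 1+0-0=1
Step 12: prey: 19+3-0=22; pred: 1+0-0=1
Step 13: prey: 22+4-0=26; pred: 1+0-0=1
Step 14: prey: 26+5-1=30; pred: 1+0-0=1
Step 15: prey: 30+6-1=35; pred: 1+0-0=1
No extinction within 15 steps

Answer: 16 both-alive 35 1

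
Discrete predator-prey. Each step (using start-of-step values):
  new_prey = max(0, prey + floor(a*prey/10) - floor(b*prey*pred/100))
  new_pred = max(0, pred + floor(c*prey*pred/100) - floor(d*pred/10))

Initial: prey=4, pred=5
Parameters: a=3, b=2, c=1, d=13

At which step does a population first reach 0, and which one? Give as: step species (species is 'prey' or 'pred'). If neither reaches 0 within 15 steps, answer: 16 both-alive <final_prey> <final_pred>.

Answer: 1 pred

Derivation:
Step 1: prey: 4+1-0=5; pred: 5+0-6=0
First extinction: pred at step 1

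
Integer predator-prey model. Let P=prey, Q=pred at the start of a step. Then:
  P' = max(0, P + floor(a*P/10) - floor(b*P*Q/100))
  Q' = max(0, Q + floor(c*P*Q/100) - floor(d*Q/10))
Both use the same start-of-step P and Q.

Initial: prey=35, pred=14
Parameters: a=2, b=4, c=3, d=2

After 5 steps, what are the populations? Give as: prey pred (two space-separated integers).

Step 1: prey: 35+7-19=23; pred: 14+14-2=26
Step 2: prey: 23+4-23=4; pred: 26+17-5=38
Step 3: prey: 4+0-6=0; pred: 38+4-7=35
Step 4: prey: 0+0-0=0; pred: 35+0-7=28
Step 5: prey: 0+0-0=0; pred: 28+0-5=23

Answer: 0 23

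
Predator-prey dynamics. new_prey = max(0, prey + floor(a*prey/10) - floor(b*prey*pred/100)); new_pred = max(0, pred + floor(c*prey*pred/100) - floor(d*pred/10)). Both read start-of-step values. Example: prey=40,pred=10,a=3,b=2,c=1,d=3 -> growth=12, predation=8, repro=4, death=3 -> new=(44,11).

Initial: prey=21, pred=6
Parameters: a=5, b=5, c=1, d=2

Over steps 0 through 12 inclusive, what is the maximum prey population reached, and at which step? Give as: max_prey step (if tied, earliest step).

Step 1: prey: 21+10-6=25; pred: 6+1-1=6
Step 2: prey: 25+12-7=30; pred: 6+1-1=6
Step 3: prey: 30+15-9=36; pred: 6+1-1=6
Step 4: prey: 36+18-10=44; pred: 6+2-1=7
Step 5: prey: 44+22-15=51; pred: 7+3-1=9
Step 6: prey: 51+25-22=54; pred: 9+4-1=12
Step 7: prey: 54+27-32=49; pred: 12+6-2=16
Step 8: prey: 49+24-39=34; pred: 16+7-3=20
Step 9: prey: 34+17-34=17; pred: 20+6-4=22
Step 10: prey: 17+8-18=7; pred: 22+3-4=21
Step 11: prey: 7+3-7=3; pred: 21+1-4=18
Step 12: prey: 3+1-2=2; pred: 18+0-3=15
Max prey = 54 at step 6

Answer: 54 6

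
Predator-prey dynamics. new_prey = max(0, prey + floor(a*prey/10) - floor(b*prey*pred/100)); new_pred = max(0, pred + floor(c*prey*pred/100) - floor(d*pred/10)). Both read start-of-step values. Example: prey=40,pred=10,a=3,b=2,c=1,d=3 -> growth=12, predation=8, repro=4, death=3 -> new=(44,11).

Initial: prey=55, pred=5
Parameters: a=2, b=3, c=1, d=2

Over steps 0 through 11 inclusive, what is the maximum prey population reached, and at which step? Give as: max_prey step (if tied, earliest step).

Answer: 59 2

Derivation:
Step 1: prey: 55+11-8=58; pred: 5+2-1=6
Step 2: prey: 58+11-10=59; pred: 6+3-1=8
Step 3: prey: 59+11-14=56; pred: 8+4-1=11
Step 4: prey: 56+11-18=49; pred: 11+6-2=15
Step 5: prey: 49+9-22=36; pred: 15+7-3=19
Step 6: prey: 36+7-20=23; pred: 19+6-3=22
Step 7: prey: 23+4-15=12; pred: 22+5-4=23
Step 8: prey: 12+2-8=6; pred: 23+2-4=21
Step 9: prey: 6+1-3=4; pred: 21+1-4=18
Step 10: prey: 4+0-2=2; pred: 18+0-3=15
Step 11: prey: 2+0-0=2; pred: 15+0-3=12
Max prey = 59 at step 2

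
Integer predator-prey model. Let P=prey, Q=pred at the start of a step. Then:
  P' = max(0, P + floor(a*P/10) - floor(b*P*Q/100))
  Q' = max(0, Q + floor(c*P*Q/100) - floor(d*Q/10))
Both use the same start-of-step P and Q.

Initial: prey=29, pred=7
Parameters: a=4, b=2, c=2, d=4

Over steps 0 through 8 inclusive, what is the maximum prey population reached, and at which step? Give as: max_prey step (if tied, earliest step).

Answer: 53 4

Derivation:
Step 1: prey: 29+11-4=36; pred: 7+4-2=9
Step 2: prey: 36+14-6=44; pred: 9+6-3=12
Step 3: prey: 44+17-10=51; pred: 12+10-4=18
Step 4: prey: 51+20-18=53; pred: 18+18-7=29
Step 5: prey: 53+21-30=44; pred: 29+30-11=48
Step 6: prey: 44+17-42=19; pred: 48+42-19=71
Step 7: prey: 19+7-26=0; pred: 71+26-28=69
Step 8: prey: 0+0-0=0; pred: 69+0-27=42
Max prey = 53 at step 4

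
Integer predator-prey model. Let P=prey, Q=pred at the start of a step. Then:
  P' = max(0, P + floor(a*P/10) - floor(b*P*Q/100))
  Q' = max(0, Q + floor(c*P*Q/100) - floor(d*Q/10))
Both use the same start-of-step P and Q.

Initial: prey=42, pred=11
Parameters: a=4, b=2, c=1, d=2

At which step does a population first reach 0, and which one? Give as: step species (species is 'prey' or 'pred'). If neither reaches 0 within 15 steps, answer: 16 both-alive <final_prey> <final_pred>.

Step 1: prey: 42+16-9=49; pred: 11+4-2=13
Step 2: prey: 49+19-12=56; pred: 13+6-2=17
Step 3: prey: 56+22-19=59; pred: 17+9-3=23
Step 4: prey: 59+23-27=55; pred: 23+13-4=32
Step 5: prey: 55+22-35=42; pred: 32+17-6=43
Step 6: prey: 42+16-36=22; pred: 43+18-8=53
Step 7: prey: 22+8-23=7; pred: 53+11-10=54
Step 8: prey: 7+2-7=2; pred: 54+3-10=47
Step 9: prey: 2+0-1=1; pred: 47+0-9=38
Step 10: prey: 1+0-0=1; pred: 38+0-7=31
Step 11: prey: 1+0-0=1; pred: 31+0-6=25
Step 12: prey: 1+0-0=1; pred: 25+0-5=20
Step 13: prey: 1+0-0=1; pred: 20+0-4=16
Step 14: prey: 1+0-0=1; pred: 16+0-3=13
Step 15: prey: 1+0-0=1; pred: 13+0-2=11
No extinction within 15 steps

Answer: 16 both-alive 1 11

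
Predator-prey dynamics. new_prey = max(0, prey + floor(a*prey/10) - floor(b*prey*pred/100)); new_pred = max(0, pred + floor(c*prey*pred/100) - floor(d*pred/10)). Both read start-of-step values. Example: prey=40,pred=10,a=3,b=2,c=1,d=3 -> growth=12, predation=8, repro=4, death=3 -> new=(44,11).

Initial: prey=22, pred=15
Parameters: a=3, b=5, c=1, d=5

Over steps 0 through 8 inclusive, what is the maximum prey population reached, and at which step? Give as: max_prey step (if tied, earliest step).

Answer: 23 8

Derivation:
Step 1: prey: 22+6-16=12; pred: 15+3-7=11
Step 2: prey: 12+3-6=9; pred: 11+1-5=7
Step 3: prey: 9+2-3=8; pred: 7+0-3=4
Step 4: prey: 8+2-1=9; pred: 4+0-2=2
Step 5: prey: 9+2-0=11; pred: 2+0-1=1
Step 6: prey: 11+3-0=14; pred: 1+0-0=1
Step 7: prey: 14+4-0=18; pred: 1+0-0=1
Step 8: prey: 18+5-0=23; pred: 1+0-0=1
Max prey = 23 at step 8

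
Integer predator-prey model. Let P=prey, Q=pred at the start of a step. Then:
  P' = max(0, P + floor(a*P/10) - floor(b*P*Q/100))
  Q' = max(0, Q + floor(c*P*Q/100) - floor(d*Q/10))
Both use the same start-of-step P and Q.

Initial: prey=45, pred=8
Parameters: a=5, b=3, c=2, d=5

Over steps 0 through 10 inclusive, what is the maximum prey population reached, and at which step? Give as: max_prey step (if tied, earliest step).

Step 1: prey: 45+22-10=57; pred: 8+7-4=11
Step 2: prey: 57+28-18=67; pred: 11+12-5=18
Step 3: prey: 67+33-36=64; pred: 18+24-9=33
Step 4: prey: 64+32-63=33; pred: 33+42-16=59
Step 5: prey: 33+16-58=0; pred: 59+38-29=68
Step 6: prey: 0+0-0=0; pred: 68+0-34=34
Step 7: prey: 0+0-0=0; pred: 34+0-17=17
Step 8: prey: 0+0-0=0; pred: 17+0-8=9
Step 9: prey: 0+0-0=0; pred: 9+0-4=5
Step 10: prey: 0+0-0=0; pred: 5+0-2=3
Max prey = 67 at step 2

Answer: 67 2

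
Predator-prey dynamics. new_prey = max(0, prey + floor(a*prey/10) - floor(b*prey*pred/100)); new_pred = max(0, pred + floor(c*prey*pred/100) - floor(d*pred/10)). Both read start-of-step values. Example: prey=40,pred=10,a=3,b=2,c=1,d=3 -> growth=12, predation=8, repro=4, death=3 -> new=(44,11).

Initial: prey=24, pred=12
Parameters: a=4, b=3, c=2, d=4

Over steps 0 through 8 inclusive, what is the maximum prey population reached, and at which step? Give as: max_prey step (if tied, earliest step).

Answer: 26 2

Derivation:
Step 1: prey: 24+9-8=25; pred: 12+5-4=13
Step 2: prey: 25+10-9=26; pred: 13+6-5=14
Step 3: prey: 26+10-10=26; pred: 14+7-5=16
Step 4: prey: 26+10-12=24; pred: 16+8-6=18
Step 5: prey: 24+9-12=21; pred: 18+8-7=19
Step 6: prey: 21+8-11=18; pred: 19+7-7=19
Step 7: prey: 18+7-10=15; pred: 19+6-7=18
Step 8: prey: 15+6-8=13; pred: 18+5-7=16
Max prey = 26 at step 2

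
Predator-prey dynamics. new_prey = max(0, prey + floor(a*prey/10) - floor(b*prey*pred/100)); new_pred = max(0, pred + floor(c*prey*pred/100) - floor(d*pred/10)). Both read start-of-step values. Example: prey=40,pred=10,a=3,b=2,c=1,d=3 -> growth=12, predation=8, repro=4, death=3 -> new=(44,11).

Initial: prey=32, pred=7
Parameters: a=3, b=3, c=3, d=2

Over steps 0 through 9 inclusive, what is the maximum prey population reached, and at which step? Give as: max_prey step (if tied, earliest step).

Answer: 35 1

Derivation:
Step 1: prey: 32+9-6=35; pred: 7+6-1=12
Step 2: prey: 35+10-12=33; pred: 12+12-2=22
Step 3: prey: 33+9-21=21; pred: 22+21-4=39
Step 4: prey: 21+6-24=3; pred: 39+24-7=56
Step 5: prey: 3+0-5=0; pred: 56+5-11=50
Step 6: prey: 0+0-0=0; pred: 50+0-10=40
Step 7: prey: 0+0-0=0; pred: 40+0-8=32
Step 8: prey: 0+0-0=0; pred: 32+0-6=26
Step 9: prey: 0+0-0=0; pred: 26+0-5=21
Max prey = 35 at step 1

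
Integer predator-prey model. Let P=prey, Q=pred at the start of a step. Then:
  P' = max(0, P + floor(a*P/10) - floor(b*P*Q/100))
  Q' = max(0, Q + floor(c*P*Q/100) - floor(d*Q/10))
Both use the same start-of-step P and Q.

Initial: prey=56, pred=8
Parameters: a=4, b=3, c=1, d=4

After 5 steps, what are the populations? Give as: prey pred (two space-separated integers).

Answer: 60 27

Derivation:
Step 1: prey: 56+22-13=65; pred: 8+4-3=9
Step 2: prey: 65+26-17=74; pred: 9+5-3=11
Step 3: prey: 74+29-24=79; pred: 11+8-4=15
Step 4: prey: 79+31-35=75; pred: 15+11-6=20
Step 5: prey: 75+30-45=60; pred: 20+15-8=27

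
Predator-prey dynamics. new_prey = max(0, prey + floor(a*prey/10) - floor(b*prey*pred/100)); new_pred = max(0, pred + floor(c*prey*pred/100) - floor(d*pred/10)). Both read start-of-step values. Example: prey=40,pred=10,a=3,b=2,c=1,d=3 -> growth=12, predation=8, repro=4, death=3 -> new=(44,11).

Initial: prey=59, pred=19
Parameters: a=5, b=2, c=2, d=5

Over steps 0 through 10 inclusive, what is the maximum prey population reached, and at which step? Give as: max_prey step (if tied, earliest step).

Answer: 66 1

Derivation:
Step 1: prey: 59+29-22=66; pred: 19+22-9=32
Step 2: prey: 66+33-42=57; pred: 32+42-16=58
Step 3: prey: 57+28-66=19; pred: 58+66-29=95
Step 4: prey: 19+9-36=0; pred: 95+36-47=84
Step 5: prey: 0+0-0=0; pred: 84+0-42=42
Step 6: prey: 0+0-0=0; pred: 42+0-21=21
Step 7: prey: 0+0-0=0; pred: 21+0-10=11
Step 8: prey: 0+0-0=0; pred: 11+0-5=6
Step 9: prey: 0+0-0=0; pred: 6+0-3=3
Step 10: prey: 0+0-0=0; pred: 3+0-1=2
Max prey = 66 at step 1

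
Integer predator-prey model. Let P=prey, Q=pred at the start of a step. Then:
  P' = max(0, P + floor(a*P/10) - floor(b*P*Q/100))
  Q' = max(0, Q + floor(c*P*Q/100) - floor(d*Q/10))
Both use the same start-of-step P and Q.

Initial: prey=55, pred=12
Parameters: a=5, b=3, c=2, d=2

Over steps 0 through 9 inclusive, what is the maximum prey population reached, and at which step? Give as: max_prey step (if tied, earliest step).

Step 1: prey: 55+27-19=63; pred: 12+13-2=23
Step 2: prey: 63+31-43=51; pred: 23+28-4=47
Step 3: prey: 51+25-71=5; pred: 47+47-9=85
Step 4: prey: 5+2-12=0; pred: 85+8-17=76
Step 5: prey: 0+0-0=0; pred: 76+0-15=61
Step 6: prey: 0+0-0=0; pred: 61+0-12=49
Step 7: prey: 0+0-0=0; pred: 49+0-9=40
Step 8: prey: 0+0-0=0; pred: 40+0-8=32
Step 9: prey: 0+0-0=0; pred: 32+0-6=26
Max prey = 63 at step 1

Answer: 63 1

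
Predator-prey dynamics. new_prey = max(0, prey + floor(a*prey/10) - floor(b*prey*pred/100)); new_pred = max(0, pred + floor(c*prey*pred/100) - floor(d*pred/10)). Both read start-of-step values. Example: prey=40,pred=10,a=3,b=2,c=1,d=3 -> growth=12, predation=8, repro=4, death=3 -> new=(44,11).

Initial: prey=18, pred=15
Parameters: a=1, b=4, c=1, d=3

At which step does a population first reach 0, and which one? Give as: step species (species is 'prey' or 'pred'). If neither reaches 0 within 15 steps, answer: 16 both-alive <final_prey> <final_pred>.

Answer: 16 both-alive 3 3

Derivation:
Step 1: prey: 18+1-10=9; pred: 15+2-4=13
Step 2: prey: 9+0-4=5; pred: 13+1-3=11
Step 3: prey: 5+0-2=3; pred: 11+0-3=8
Step 4: prey: 3+0-0=3; pred: 8+0-2=6
Step 5: prey: 3+0-0=3; pred: 6+0-1=5
Step 6: prey: 3+0-0=3; pred: 5+0-1=4
Step 7: prey: 3+0-0=3; pred: 4+0-1=3
Step 8: prey: 3+0-0=3; pred: 3+0-0=3
Steps 9-15: state stable at prey=3, pred=3 (no change)
No extinction within 15 steps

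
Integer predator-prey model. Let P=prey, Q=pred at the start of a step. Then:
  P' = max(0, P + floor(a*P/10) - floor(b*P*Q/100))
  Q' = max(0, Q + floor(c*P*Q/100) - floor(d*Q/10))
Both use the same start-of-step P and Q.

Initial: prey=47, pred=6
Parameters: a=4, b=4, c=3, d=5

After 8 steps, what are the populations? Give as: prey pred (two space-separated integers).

Answer: 0 4

Derivation:
Step 1: prey: 47+18-11=54; pred: 6+8-3=11
Step 2: prey: 54+21-23=52; pred: 11+17-5=23
Step 3: prey: 52+20-47=25; pred: 23+35-11=47
Step 4: prey: 25+10-47=0; pred: 47+35-23=59
Step 5: prey: 0+0-0=0; pred: 59+0-29=30
Step 6: prey: 0+0-0=0; pred: 30+0-15=15
Step 7: prey: 0+0-0=0; pred: 15+0-7=8
Step 8: prey: 0+0-0=0; pred: 8+0-4=4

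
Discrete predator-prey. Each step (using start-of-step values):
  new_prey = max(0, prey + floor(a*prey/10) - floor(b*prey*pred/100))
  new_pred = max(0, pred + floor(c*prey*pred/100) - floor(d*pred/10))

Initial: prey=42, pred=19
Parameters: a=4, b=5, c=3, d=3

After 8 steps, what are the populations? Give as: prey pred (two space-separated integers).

Step 1: prey: 42+16-39=19; pred: 19+23-5=37
Step 2: prey: 19+7-35=0; pred: 37+21-11=47
Step 3: prey: 0+0-0=0; pred: 47+0-14=33
Step 4: prey: 0+0-0=0; pred: 33+0-9=24
Step 5: prey: 0+0-0=0; pred: 24+0-7=17
Step 6: prey: 0+0-0=0; pred: 17+0-5=12
Step 7: prey: 0+0-0=0; pred: 12+0-3=9
Step 8: prey: 0+0-0=0; pred: 9+0-2=7

Answer: 0 7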